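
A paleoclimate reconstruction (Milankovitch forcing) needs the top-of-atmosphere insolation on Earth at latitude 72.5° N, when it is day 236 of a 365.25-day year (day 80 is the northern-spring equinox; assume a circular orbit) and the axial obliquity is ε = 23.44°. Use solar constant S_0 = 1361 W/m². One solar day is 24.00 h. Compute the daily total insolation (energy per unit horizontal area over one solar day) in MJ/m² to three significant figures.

22.8 MJ/m²

Solar longitude: L_s = 360° × (236 − 80)/365.25 = 153.758°.
sin δ = sin 23.44° × sin 153.758° = 0.17589, so δ = +10.130°.
cos h₀ = −tan(+72.5°) tan(+10.130°) = -0.5667, h₀ = 2.1733 rad.
Bracket: h₀ sin ϕ sin δ + cos ϕ cos δ sin h₀ = 2.1733×0.95372×0.17589 + 0.30071×0.98441×0.82393 = 0.364571 + 0.243901 = 0.608472.
Q̄ = (S_0/π) × [bracket] = (1361/π) × 0.608472 = 263.60 W/m².
Daily total = Q̄ × 24.00 h × 3600 s/h = 263.60 × 24.00 × 3600 / 10⁶ = 22.78 MJ/m².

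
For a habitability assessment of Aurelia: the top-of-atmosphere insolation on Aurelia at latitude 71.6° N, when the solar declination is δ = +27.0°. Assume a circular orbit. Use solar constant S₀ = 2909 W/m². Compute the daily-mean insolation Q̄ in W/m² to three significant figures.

Q̄ ≈ 1.25e+03 W/m²

cos H₀ = −tan(+71.6°) tan(+27.000°) = -1.5317 ≤ −1 ⇒ polar day, H₀ = π.
Bracket: H₀ sin φ sin δ + cos φ cos δ sin H₀ = 3.1416×0.94888×0.45399 + 0.31565×0.89101×0.00000 = 1.353345 + 0.000000 = 1.353345.
Q̄ = (S₀/π) × [bracket] = (2909/π) × 1.353345 = 1253 W/m².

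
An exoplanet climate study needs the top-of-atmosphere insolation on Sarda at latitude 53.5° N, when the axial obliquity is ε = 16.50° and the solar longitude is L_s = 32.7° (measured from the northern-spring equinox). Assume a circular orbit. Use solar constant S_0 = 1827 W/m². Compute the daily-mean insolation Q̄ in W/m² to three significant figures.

Solar declination: sin δ = sin ε · sin L_s = sin 16.50° × sin 32.7° = 0.15344, so δ = +8.826°.
cos h₀ = −tan(+53.5°) tan(+8.826°) = -0.2098, h₀ = 1.7822 rad.
Bracket: h₀ sin ϕ sin δ + cos ϕ cos δ sin h₀ = 1.7822×0.80386×0.15344 + 0.59482×0.98816×0.97774 = 0.219824 + 0.574693 = 0.794517.
Q̄ = (S_0/π) × [bracket] = (1827/π) × 0.794517 = 462.1 W/m².

Q̄ ≈ 462 W/m²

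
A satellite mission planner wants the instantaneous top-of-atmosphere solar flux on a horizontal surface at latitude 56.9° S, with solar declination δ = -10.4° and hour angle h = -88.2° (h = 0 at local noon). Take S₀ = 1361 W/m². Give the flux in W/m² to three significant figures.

cos θ_z = sin φ sin δ + cos φ cos δ cos h = 0.151224 + 0.016872 = 0.168096.
Flux = S₀ · cos θ_z = 1361 × 0.168096 = 228.8 W/m².

229 W/m²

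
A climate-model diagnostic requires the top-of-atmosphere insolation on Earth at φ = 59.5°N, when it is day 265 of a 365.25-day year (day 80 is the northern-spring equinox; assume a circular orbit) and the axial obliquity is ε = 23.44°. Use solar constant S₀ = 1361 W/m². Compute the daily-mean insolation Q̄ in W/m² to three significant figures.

Q̄ ≈ 210 W/m²

Solar longitude: λ_s = 360° × (265 − 80)/365.25 = 182.341°.
sin δ = sin 23.44° × sin 182.341° = -0.01625, so δ = -0.931°.
cos H₀ = −tan(+59.5°) tan(-0.931°) = 0.0276, H₀ = 1.5432 rad.
Bracket: H₀ sin φ sin δ + cos φ cos δ sin H₀ = 1.5432×0.86163×-0.01625 + 0.50754×0.99987×0.99962 = -0.021607 + 0.507281 = 0.485674.
Q̄ = (S₀/π) × [bracket] = (1361/π) × 0.485674 = 210.4 W/m².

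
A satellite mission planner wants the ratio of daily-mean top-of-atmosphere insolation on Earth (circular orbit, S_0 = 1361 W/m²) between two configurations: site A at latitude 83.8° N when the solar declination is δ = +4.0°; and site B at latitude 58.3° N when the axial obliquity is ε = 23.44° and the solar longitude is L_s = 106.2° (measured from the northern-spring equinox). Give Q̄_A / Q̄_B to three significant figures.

— Configuration A (ϕ=+83.8°):
cos h₀ = −tan(+83.8°) tan(+4.000°) = -0.6437, h₀ = 2.2701 rad.
Bracket: h₀ sin ϕ sin δ + cos ϕ cos δ sin h₀ = 2.2701×0.99415×0.06976 + 0.10800×0.99756×0.76529 = 0.157436 + 0.082450 = 0.239886.
Q̄ = (S_0/π) × [bracket] = (1361/π) × 0.239886 = 103.92 W/m².
— Configuration B (ϕ=+58.3°):
Solar declination: sin δ = sin ε · sin L_s = sin 23.44° × sin 106.2° = 0.38199, so δ = +22.457°.
cos h₀ = −tan(+58.3°) tan(+22.457°) = -0.6693, h₀ = 2.3040 rad.
Bracket: h₀ sin ϕ sin δ + cos ϕ cos δ sin h₀ = 2.3040×0.85081×0.38199 + 0.52547×0.92416×0.74303 = 0.748802 + 0.360829 = 1.109631.
Q̄ = (S_0/π) × [bracket] = (1361/π) × 1.109631 = 480.71 W/m².
Ratio Q̄_A / Q̄_B = 103.92 / 480.71 = 0.2162.

Q̄_A / Q̄_B ≈ 0.216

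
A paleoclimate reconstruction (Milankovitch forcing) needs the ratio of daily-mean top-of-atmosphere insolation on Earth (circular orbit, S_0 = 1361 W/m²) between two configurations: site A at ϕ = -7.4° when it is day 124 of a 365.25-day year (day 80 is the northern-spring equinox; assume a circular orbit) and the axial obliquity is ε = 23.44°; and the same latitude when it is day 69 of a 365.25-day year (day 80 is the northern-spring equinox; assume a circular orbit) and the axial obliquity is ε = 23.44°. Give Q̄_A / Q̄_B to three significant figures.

Q̄_A / Q̄_B ≈ 0.896

— Configuration A (ϕ=-7.4°):
Solar longitude: L_s = 360° × (124 − 80)/365.25 = 43.368°.
sin δ = sin 23.44° × sin 43.368° = 0.27315, so δ = +15.852°.
cos h₀ = −tan(-7.4°) tan(+15.852°) = 0.0369, h₀ = 1.5339 rad.
Bracket: h₀ sin ϕ sin δ + cos ϕ cos δ sin h₀ = 1.5339×-0.12880×0.27315 + 0.99167×0.96197×0.99932 = -0.053965 + 0.953308 = 0.899343.
Q̄ = (S_0/π) × [bracket] = (1361/π) × 0.899343 = 389.61 W/m².
— Configuration B (ϕ=-7.4°):
Solar longitude: L_s = 360° × (69 − 80)/365.25 = -10.842°, i.e. -10.842° + 360° = 349.158°.
sin δ = sin 23.44° × sin 349.158° = -0.07482, so δ = -4.291°.
cos h₀ = −tan(-7.4°) tan(-4.291°) = -0.0097, h₀ = 1.5805 rad.
Bracket: h₀ sin ϕ sin δ + cos ϕ cos δ sin h₀ = 1.5805×-0.12880×-0.07482 + 0.99167×0.99720×0.99995 = 0.015231 + 0.988844 = 1.004075.
Q̄ = (S_0/π) × [bracket] = (1361/π) × 1.004075 = 434.99 W/m².
Ratio Q̄_A / Q̄_B = 389.61 / 434.99 = 0.8957.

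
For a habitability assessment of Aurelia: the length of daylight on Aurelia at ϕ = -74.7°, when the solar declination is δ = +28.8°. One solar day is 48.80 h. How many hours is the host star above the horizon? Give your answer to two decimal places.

0.00 h

cos h₀ = −tan ϕ · tan δ = 2.0096 ≥ 1, so the host star never rises (polar night) and h₀ = 0.
Daylight = 2h₀/(2π) × 48.80 h = (0.0000/π) × 48.80 = 0.00 h.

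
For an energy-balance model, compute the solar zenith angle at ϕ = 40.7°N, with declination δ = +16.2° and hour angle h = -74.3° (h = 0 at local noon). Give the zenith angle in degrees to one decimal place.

cos θ_z = sin ϕ sin δ + cos ϕ cos δ cos h = 0.181930 + 0.197006 = 0.378936.
θ_z = arccos(0.378936) = 67.7°.

θ_z = 67.7°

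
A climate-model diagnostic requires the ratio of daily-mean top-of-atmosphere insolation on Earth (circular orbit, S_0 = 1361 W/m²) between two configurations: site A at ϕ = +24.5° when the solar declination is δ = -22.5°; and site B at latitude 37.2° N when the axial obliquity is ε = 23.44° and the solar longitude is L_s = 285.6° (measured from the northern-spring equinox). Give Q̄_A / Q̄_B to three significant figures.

— Configuration A (ϕ=+24.5°):
cos h₀ = −tan(+24.5°) tan(-22.500°) = 0.1888, h₀ = 1.3809 rad.
Bracket: h₀ sin ϕ sin δ + cos ϕ cos δ sin h₀ = 1.3809×0.41469×-0.38268 + 0.90996×0.92388×0.98202 = -0.219140 + 0.825578 = 0.606438.
Q̄ = (S_0/π) × [bracket] = (1361/π) × 0.606438 = 262.72 W/m².
— Configuration B (ϕ=+37.2°):
Solar declination: sin δ = sin ε · sin L_s = sin 23.44° × sin 285.6° = -0.38313, so δ = -22.528°.
cos h₀ = −tan(+37.2°) tan(-22.528°) = 0.3148, h₀ = 1.2505 rad.
Bracket: h₀ sin ϕ sin δ + cos ϕ cos δ sin h₀ = 1.2505×0.60460×-0.38313 + 0.79653×0.92369×0.94914 = -0.289666 + 0.698327 = 0.408661.
Q̄ = (S_0/π) × [bracket] = (1361/π) × 0.408661 = 177.04 W/m².
Ratio Q̄_A / Q̄_B = 262.72 / 177.04 = 1.484.

Q̄_A / Q̄_B ≈ 1.48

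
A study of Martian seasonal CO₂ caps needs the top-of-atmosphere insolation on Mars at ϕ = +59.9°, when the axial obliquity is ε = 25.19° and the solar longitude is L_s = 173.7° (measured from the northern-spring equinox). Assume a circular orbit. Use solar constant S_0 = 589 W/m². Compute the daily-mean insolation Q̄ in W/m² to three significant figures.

Q̄ ≈ 106 W/m²

Solar declination: sin δ = sin ε · sin L_s = sin 25.19° × sin 173.7° = 0.04671, so δ = +2.677°.
cos h₀ = −tan(+59.9°) tan(+2.677°) = -0.0807, h₀ = 1.6515 rad.
Bracket: h₀ sin ϕ sin δ + cos ϕ cos δ sin h₀ = 1.6515×0.86515×0.04671 + 0.50151×0.99891×0.99674 = 0.066739 + 0.499330 = 0.566069.
Q̄ = (S_0/π) × [bracket] = (589/π) × 0.566069 = 106.1 W/m².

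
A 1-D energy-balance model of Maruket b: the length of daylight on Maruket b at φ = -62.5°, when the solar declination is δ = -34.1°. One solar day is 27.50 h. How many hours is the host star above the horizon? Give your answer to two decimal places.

Sunrise equation: cos H₀ = −tan φ · tan δ = -1.3006 ≤ −1, so the host star never sets (polar day) and H₀ = π.
Daylight = 2H₀/(2π) × 27.50 h = (3.1416/π) × 27.50 = 27.50 h.

27.50 h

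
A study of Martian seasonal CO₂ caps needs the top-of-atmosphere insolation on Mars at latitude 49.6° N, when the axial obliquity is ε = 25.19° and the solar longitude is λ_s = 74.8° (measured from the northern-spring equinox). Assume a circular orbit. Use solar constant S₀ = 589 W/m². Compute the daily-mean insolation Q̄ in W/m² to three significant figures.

Q̄ ≈ 219 W/m²

Solar declination: sin δ = sin ε · sin λ_s = sin 25.19° × sin 74.8° = 0.41073, so δ = +24.251°.
cos H₀ = −tan(+49.6°) tan(+24.251°) = -0.5293, H₀ = 2.1286 rad.
Bracket: H₀ sin φ sin δ + cos φ cos δ sin H₀ = 2.1286×0.76154×0.41073 + 0.64812×0.91176×0.84842 = 0.665799 + 0.501357 = 1.167156.
Q̄ = (S₀/π) × [bracket] = (589/π) × 1.167156 = 218.8 W/m².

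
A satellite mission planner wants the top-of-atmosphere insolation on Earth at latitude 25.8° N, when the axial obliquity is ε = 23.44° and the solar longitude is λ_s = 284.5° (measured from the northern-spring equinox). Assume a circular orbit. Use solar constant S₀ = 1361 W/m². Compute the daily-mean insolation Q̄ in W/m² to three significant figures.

Solar declination: sin δ = sin ε · sin λ_s = sin 23.44° × sin 284.5° = -0.38512, so δ = -22.651°.
cos H₀ = −tan(+25.8°) tan(-22.651°) = 0.2017, H₀ = 1.3677 rad.
Bracket: H₀ sin φ sin δ + cos φ cos δ sin H₀ = 1.3677×0.43523×-0.38512 + 0.90032×0.92287×0.97944 = -0.229248 + 0.813795 = 0.584547.
Q̄ = (S₀/π) × [bracket] = (1361/π) × 0.584547 = 253.2 W/m².

Q̄ ≈ 253 W/m²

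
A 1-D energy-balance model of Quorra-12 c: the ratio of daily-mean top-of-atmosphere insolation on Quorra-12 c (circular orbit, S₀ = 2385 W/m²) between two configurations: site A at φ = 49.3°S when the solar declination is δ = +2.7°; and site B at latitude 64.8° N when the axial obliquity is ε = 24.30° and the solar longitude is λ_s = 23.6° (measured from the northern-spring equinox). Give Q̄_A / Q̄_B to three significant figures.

— Configuration A (φ=-49.3°):
cos H₀ = −tan(-49.3°) tan(+2.700°) = 0.0548, H₀ = 1.5159 rad.
Bracket: H₀ sin φ sin δ + cos φ cos δ sin H₀ = 1.5159×-0.75813×0.04711 + 0.65210×0.99889×0.99850 = -0.054141 + 0.650399 = 0.596258.
Q̄ = (S₀/π) × [bracket] = (2385/π) × 0.596258 = 452.66 W/m².
— Configuration B (φ=+64.8°):
Solar declination: sin δ = sin ε · sin λ_s = sin 24.30° × sin 23.6° = 0.16475, so δ = +9.483°.
cos H₀ = −tan(+64.8°) tan(+9.483°) = -0.3550, H₀ = 1.9337 rad.
Bracket: H₀ sin φ sin δ + cos φ cos δ sin H₀ = 1.9337×0.90483×0.16475 + 0.42578×0.98634×0.93488 = 0.288258 + 0.392616 = 0.680874.
Q̄ = (S₀/π) × [bracket] = (2385/π) × 0.680874 = 516.90 W/m².
Ratio Q̄_A / Q̄_B = 452.66 / 516.90 = 0.8757.

Q̄_A / Q̄_B ≈ 0.876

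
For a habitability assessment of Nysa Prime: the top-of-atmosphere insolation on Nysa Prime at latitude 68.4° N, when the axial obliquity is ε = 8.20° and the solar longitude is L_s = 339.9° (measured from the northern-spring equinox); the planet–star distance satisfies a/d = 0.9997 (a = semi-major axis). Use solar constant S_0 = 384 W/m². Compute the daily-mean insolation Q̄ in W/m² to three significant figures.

Solar declination: sin δ = sin ε · sin L_s = sin 8.20° × sin 339.9° = -0.04902, so δ = -2.810°.
cos h₀ = −tan(+68.4°) tan(-2.810°) = 0.1239, h₀ = 1.4465 rad.
Bracket: h₀ sin ϕ sin δ + cos ϕ cos δ sin h₀ = 1.4465×0.92978×-0.04902 + 0.36812×0.99880×0.99229 = -0.065928 + 0.364843 = 0.298915.
Inverse-square distance factor (a/d)² = 0.9997² = 0.999400.
Q̄ = (S_0/π) × 0.999400 × [bracket] = (384/π) × 0.999400 × 0.298915 = 36.51 W/m².

Q̄ ≈ 36.5 W/m²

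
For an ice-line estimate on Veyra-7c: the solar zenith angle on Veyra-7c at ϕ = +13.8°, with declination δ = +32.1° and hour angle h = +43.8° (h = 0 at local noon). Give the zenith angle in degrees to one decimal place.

θ_z = 43.9°

cos θ_z = sin ϕ sin δ + cos ϕ cos δ cos h = 0.126756 + 0.593770 = 0.720526.
θ_z = arccos(0.720526) = 43.9°.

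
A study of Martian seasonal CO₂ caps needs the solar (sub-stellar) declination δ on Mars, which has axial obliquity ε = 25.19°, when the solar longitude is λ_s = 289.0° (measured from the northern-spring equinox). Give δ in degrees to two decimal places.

sin δ = sin ε · sin λ_s = sin 25.19° × sin 289.0° = -0.402433.
δ = arcsin(-0.402433) = -23.73°.

δ = -23.73°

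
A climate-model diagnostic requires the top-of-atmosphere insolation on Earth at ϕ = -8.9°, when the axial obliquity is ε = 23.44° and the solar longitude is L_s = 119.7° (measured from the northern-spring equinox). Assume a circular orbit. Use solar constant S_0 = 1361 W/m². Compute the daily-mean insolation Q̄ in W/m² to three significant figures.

Q̄ ≈ 366 W/m²

Solar declination: sin δ = sin ε · sin L_s = sin 23.44° × sin 119.7° = 0.34553, so δ = +20.214°.
cos h₀ = −tan(-8.9°) tan(+20.214°) = 0.0577, h₀ = 1.5131 rad.
Bracket: h₀ sin ϕ sin δ + cos ϕ cos δ sin h₀ = 1.5131×-0.15471×0.34553 + 0.98796×0.93841×0.99834 = -0.080886 + 0.925573 = 0.844687.
Q̄ = (S_0/π) × [bracket] = (1361/π) × 0.844687 = 365.9 W/m².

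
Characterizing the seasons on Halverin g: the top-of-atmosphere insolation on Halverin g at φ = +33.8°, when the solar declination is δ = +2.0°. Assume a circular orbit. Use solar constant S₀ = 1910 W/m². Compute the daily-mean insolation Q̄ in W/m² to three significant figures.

cos H₀ = −tan(+33.8°) tan(+2.000°) = -0.0234, H₀ = 1.5942 rad.
Bracket: H₀ sin φ sin δ + cos φ cos δ sin H₀ = 1.5942×0.55630×0.03490 + 0.83098×0.99939×0.99973 = 0.030951 + 0.830249 = 0.861200.
Q̄ = (S₀/π) × [bracket] = (1910/π) × 0.861200 = 523.6 W/m².

Q̄ ≈ 524 W/m²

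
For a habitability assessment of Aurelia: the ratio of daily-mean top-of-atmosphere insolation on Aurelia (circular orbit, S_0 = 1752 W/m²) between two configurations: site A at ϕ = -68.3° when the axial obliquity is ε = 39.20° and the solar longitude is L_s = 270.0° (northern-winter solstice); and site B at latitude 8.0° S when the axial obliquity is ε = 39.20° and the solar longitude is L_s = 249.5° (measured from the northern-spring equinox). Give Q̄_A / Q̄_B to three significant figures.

Q̄_A / Q̄_B ≈ 1.98

— Configuration A (ϕ=-68.3°):
Solar declination: sin δ = sin ε · sin L_s = sin 39.20° × sin 270.0° = -0.63203, so δ = -39.200°.
cos h₀ = −tan(-68.3°) tan(-39.200°) = -2.0495 ≤ −1 ⇒ polar day, h₀ = π.
Bracket: h₀ sin ϕ sin δ + cos ϕ cos δ sin h₀ = 3.1416×-0.92913×-0.63203 + 0.36975×0.77494×0.00000 = 1.844867 + 0.000000 = 1.844867.
Q̄ = (S_0/π) × [bracket] = (1752/π) × 1.844867 = 1028.8 W/m².
— Configuration B (ϕ=-8.0°):
Solar declination: sin δ = sin ε · sin L_s = sin 39.20° × sin 249.5° = -0.59200, so δ = -36.299°.
cos h₀ = −tan(-8.0°) tan(-36.299°) = -0.1032, h₀ = 1.6742 rad.
Bracket: h₀ sin ϕ sin δ + cos ϕ cos δ sin h₀ = 1.6742×-0.13917×-0.59200 + 0.99027×0.80593×0.99466 = 0.137935 + 0.793827 = 0.931762.
Q̄ = (S_0/π) × [bracket] = (1752/π) × 0.931762 = 519.62 W/m².
Ratio Q̄_A / Q̄_B = 1028.8 / 519.62 = 1.980.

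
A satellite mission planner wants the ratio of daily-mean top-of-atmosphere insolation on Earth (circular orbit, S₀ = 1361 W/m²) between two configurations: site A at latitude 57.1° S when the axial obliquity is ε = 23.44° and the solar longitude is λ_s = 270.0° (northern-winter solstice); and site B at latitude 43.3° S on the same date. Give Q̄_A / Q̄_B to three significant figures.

— Configuration A (φ=-57.1°):
Solar declination: sin δ = sin ε · sin λ_s = sin 23.44° × sin 270.0° = -0.39779, so δ = -23.440°.
cos H₀ = −tan(-57.1°) tan(-23.440°) = -0.6702, H₀ = 2.3053 rad.
Bracket: H₀ sin φ sin δ + cos φ cos δ sin H₀ = 2.3053×-0.83962×-0.39779 + 0.54317×0.91748×0.74219 = 0.769953 + 0.369869 = 1.139822.
Q̄ = (S₀/π) × [bracket] = (1361/π) × 1.139822 = 493.79 W/m².
— Configuration B (φ=-43.3°):
cos H₀ = −tan(-43.3°) tan(-23.440°) = -0.4086, H₀ = 1.9917 rad.
Bracket: H₀ sin φ sin δ + cos φ cos δ sin H₀ = 1.9917×-0.68582×-0.39779 + 0.72777×0.91748×0.91273 = 0.543360 + 0.609443 = 1.152803.
Q̄ = (S₀/π) × [bracket] = (1361/π) × 1.152803 = 499.42 W/m².
Ratio Q̄_A / Q̄_B = 493.79 / 499.42 = 0.9887.

Q̄_A / Q̄_B ≈ 0.989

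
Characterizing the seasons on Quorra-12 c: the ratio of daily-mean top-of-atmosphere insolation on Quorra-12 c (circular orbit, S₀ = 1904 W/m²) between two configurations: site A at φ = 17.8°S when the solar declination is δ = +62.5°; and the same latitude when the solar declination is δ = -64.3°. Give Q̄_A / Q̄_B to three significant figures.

Q̄_A / Q̄_B ≈ 0.107

— Configuration A (φ=-17.8°):
cos H₀ = −tan(-17.8°) tan(+62.500°) = 0.6168, H₀ = 0.9062 rad.
Bracket: H₀ sin φ sin δ + cos φ cos δ sin H₀ = 0.9062×-0.30570×0.88701 + 0.95213×0.46175×0.78715 = -0.245724 + 0.346067 = 0.100343.
Q̄ = (S₀/π) × [bracket] = (1904/π) × 0.100343 = 60.814 W/m².
— Configuration B (φ=-17.8°):
cos H₀ = −tan(-17.8°) tan(-64.300°) = -0.6671, H₀ = 2.3011 rad.
Bracket: H₀ sin φ sin δ + cos φ cos δ sin H₀ = 2.3011×-0.30570×-0.90108 + 0.95213×0.43366×0.74495 = 0.633861 + 0.307590 = 0.941451.
Q̄ = (S₀/π) × [bracket] = (1904/π) × 0.941451 = 570.58 W/m².
Ratio Q̄_A / Q̄_B = 60.814 / 570.58 = 0.1066.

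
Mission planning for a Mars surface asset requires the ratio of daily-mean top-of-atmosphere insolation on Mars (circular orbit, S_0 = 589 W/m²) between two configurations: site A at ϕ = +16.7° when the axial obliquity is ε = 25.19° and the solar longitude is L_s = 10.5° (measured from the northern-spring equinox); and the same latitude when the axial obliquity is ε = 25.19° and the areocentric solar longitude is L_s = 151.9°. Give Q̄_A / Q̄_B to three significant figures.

— Configuration A (ϕ=+16.7°):
Solar declination: sin δ = sin ε · sin L_s = sin 25.19° × sin 10.5° = 0.07756, so δ = +4.449°.
cos h₀ = −tan(+16.7°) tan(+4.449°) = -0.0233, h₀ = 1.5941 rad.
Bracket: h₀ sin ϕ sin δ + cos ϕ cos δ sin h₀ = 1.5941×0.28736×0.07756 + 0.95782×0.99699×0.99973 = 0.035529 + 0.954679 = 0.990208.
Q̄ = (S_0/π) × [bracket] = (589/π) × 0.990208 = 185.65 W/m².
— Configuration B (ϕ=+16.7°):
sin δ = sin 25.19° × sin 151.9° = 0.20047, so δ = +11.565°.
cos h₀ = −tan(+16.7°) tan(+11.565°) = -0.0614, h₀ = 1.6322 rad.
Bracket: h₀ sin ϕ sin δ + cos ϕ cos δ sin h₀ = 1.6322×0.28736×0.20047 + 0.95782×0.97970×0.99811 = 0.094026 + 0.936603 = 1.030629.
Q̄ = (S_0/π) × [bracket] = (589/π) × 1.030629 = 193.23 W/m².
Ratio Q̄_A / Q̄_B = 185.65 / 193.23 = 0.9608.

Q̄_A / Q̄_B ≈ 0.961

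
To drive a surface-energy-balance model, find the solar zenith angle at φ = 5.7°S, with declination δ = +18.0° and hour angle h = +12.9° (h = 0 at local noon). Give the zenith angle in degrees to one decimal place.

θ_z = 26.9°

cos θ_z = sin φ sin δ + cos φ cos δ cos h = -0.030691 + 0.922469 = 0.891778.
θ_z = arccos(0.891778) = 26.9°.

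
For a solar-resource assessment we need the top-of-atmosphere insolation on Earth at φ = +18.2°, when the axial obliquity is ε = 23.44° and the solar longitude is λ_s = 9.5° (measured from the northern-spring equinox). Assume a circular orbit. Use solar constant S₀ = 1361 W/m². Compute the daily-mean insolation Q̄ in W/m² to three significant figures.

Q̄ ≈ 425 W/m²

Solar declination: sin δ = sin ε · sin λ_s = sin 23.44° × sin 9.5° = 0.06565, so δ = +3.764°.
cos H₀ = −tan(+18.2°) tan(+3.764°) = -0.0216, H₀ = 1.5924 rad.
Bracket: H₀ sin φ sin δ + cos φ cos δ sin H₀ = 1.5924×0.31233×0.06565 + 0.94997×0.99784×0.99977 = 0.032651 + 0.947700 = 0.980351.
Q̄ = (S₀/π) × [bracket] = (1361/π) × 0.980351 = 424.7 W/m².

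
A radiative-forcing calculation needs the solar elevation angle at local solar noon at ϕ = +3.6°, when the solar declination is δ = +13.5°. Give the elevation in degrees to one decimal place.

At local noon the hour angle is zero, so the zenith angle equals |ϕ − δ| = |+3.6° − (+13.500°)| = 9.900°.
Elevation = 90° − 9.900° = 80.1°.

80.1°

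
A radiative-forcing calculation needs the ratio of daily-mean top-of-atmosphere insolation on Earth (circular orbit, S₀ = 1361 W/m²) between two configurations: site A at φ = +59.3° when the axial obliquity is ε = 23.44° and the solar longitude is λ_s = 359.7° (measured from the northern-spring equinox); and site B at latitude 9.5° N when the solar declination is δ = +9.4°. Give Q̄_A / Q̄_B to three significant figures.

Q̄_A / Q̄_B ≈ 0.500

— Configuration A (φ=+59.3°):
Solar declination: sin δ = sin ε · sin λ_s = sin 23.44° × sin 359.7° = -0.00208, so δ = -0.119°.
cos H₀ = −tan(+59.3°) tan(-0.119°) = 0.0035, H₀ = 1.5673 rad.
Bracket: H₀ sin φ sin δ + cos φ cos δ sin H₀ = 1.5673×0.85985×-0.00208 + 0.51054×1.00000×0.99999 = -0.002803 + 0.510535 = 0.507732.
Q̄ = (S₀/π) × [bracket] = (1361/π) × 0.507732 = 219.96 W/m².
— Configuration B (φ=+9.5°):
cos H₀ = −tan(+9.5°) tan(+9.400°) = -0.0277, H₀ = 1.5985 rad.
Bracket: H₀ sin φ sin δ + cos φ cos δ sin H₀ = 1.5985×0.16505×0.16333 + 0.98629×0.98657×0.99962 = 0.043092 + 0.972674 = 1.015766.
Q̄ = (S₀/π) × [bracket] = (1361/π) × 1.015766 = 440.05 W/m².
Ratio Q̄_A / Q̄_B = 219.96 / 440.05 = 0.4999.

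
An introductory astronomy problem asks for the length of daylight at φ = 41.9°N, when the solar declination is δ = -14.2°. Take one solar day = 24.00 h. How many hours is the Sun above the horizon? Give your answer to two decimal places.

cos H₀ = −tan φ · tan δ = −tan(+41.9°) × tan(-14.200°) = 0.2270, so H₀ = 1.3418 rad = 76.88°.
Daylight = 2H₀/(2π) × 24.00 h = (1.3418/π) × 24.00 = 10.25 h.

10.25 h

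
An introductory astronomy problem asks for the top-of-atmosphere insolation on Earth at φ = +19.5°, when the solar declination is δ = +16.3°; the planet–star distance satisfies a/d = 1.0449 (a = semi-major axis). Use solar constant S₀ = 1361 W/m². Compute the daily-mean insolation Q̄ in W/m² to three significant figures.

cos H₀ = −tan(+19.5°) tan(+16.300°) = -0.1036, H₀ = 1.6745 rad.
Bracket: H₀ sin φ sin δ + cos φ cos δ sin H₀ = 1.6745×0.33381×0.28067 + 0.94264×0.95981×0.99462 = 0.156885 + 0.899888 = 1.056773.
Inverse-square distance factor (a/d)² = 1.0449² = 1.091816.
Q̄ = (S₀/π) × 1.091816 × [bracket] = (1361/π) × 1.091816 × 1.056773 = 499.8 W/m².

Q̄ ≈ 500 W/m²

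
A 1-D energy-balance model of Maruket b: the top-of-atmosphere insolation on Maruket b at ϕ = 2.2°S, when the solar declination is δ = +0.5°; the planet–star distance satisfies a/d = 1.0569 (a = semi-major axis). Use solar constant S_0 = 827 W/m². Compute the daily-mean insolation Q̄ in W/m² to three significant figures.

cos h₀ = −tan(-2.2°) tan(+0.500°) = 0.0003, h₀ = 1.5705 rad.
Bracket: h₀ sin ϕ sin δ + cos ϕ cos δ sin h₀ = 1.5705×-0.03839×0.00873 + 0.99926×0.99996×1.00000 = -0.000526 + 0.999220 = 0.998694.
Inverse-square distance factor (a/d)² = 1.0569² = 1.117038.
Q̄ = (S_0/π) × 1.117038 × [bracket] = (827/π) × 1.117038 × 0.998694 = 293.7 W/m².

Q̄ ≈ 294 W/m²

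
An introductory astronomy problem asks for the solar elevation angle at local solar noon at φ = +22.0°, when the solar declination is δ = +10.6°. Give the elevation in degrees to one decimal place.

78.6°

At local noon the hour angle is zero, so the zenith angle equals |φ − δ| = |+22.0° − (+10.600°)| = 11.400°.
Elevation = 90° − 11.400° = 78.6°.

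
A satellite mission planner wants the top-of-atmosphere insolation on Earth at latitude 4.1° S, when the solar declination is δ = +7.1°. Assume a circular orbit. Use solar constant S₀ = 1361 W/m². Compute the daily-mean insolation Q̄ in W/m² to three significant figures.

Q̄ ≈ 423 W/m²

cos H₀ = −tan(-4.1°) tan(+7.100°) = 0.0089, H₀ = 1.5619 rad.
Bracket: H₀ sin φ sin δ + cos φ cos δ sin H₀ = 1.5619×-0.07150×0.12360 + 0.99744×0.99233×0.99996 = -0.013803 + 0.989750 = 0.975947.
Q̄ = (S₀/π) × [bracket] = (1361/π) × 0.975947 = 422.8 W/m².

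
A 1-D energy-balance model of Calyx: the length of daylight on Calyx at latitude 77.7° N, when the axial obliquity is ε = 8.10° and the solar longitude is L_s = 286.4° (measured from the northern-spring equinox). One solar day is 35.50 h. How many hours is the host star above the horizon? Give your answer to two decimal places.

Solar declination: sin δ = sin ε · sin L_s = sin 8.10° × sin 286.4° = -0.13517, so δ = -7.768°.
cos h₀ = −tan ϕ · tan δ = −tan(+77.7°) × tan(-7.768°) = 0.6257, so h₀ = 0.8948 rad = 51.27°.
Daylight = 2h₀/(2π) × 35.50 h = (0.8948/π) × 35.50 = 10.11 h.

10.11 h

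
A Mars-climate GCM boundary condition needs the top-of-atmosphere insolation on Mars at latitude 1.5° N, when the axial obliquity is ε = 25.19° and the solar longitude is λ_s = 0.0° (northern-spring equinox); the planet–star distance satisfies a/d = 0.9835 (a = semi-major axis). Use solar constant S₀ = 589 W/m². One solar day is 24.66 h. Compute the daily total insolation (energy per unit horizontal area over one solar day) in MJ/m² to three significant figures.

Solar declination: sin δ = sin ε · sin λ_s = sin 25.19° × sin 0.0° = 0.00000, so δ = +0.000°.
cos H₀ = −tan(+1.5°) tan(+0.000°) = -0.0000, H₀ = 1.5708 rad.
Bracket: H₀ sin φ sin δ + cos φ cos δ sin H₀ = 1.5708×0.02618×0.00000 + 0.99966×1.00000×1.00000 = 0.000000 + 0.999660 = 0.999660.
Inverse-square distance factor (a/d)² = 0.9835² = 0.967272.
Q̄ = (S₀/π) × 0.967272 × [bracket] = (589/π) × 0.967272 × 0.999660 = 181.29 W/m².
Daily total = Q̄ × 24.66 h × 3600 s/h = 181.29 × 24.66 × 3600 / 10⁶ = 16.09 MJ/m².

16.1 MJ/m²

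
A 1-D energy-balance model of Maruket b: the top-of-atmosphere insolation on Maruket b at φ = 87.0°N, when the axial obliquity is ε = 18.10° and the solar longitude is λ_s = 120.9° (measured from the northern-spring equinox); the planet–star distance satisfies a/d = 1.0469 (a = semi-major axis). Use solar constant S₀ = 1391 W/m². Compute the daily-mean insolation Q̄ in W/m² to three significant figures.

Solar declination: sin δ = sin ε · sin λ_s = sin 18.10° × sin 120.9° = 0.26658, so δ = +15.461°.
cos H₀ = −tan(+87.0°) tan(+15.461°) = -5.2776 ≤ −1 ⇒ polar day, H₀ = π.
Bracket: H₀ sin φ sin δ + cos φ cos δ sin H₀ = 3.1416×0.99863×0.26658 + 0.05234×0.96381×0.00000 = 0.836340 + 0.000000 = 0.836340.
Inverse-square distance factor (a/d)² = 1.0469² = 1.096000.
Q̄ = (S₀/π) × 1.096000 × [bracket] = (1391/π) × 1.096000 × 0.836340 = 405.9 W/m².

Q̄ ≈ 406 W/m²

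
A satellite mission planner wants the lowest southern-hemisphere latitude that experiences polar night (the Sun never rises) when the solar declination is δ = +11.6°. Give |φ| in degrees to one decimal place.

Polar night requires cos H₀ = −tan φ tan δ ≥ 1, i.e. tan φ tan δ ≤ −1.
The boundary is |tan φ| · |tan δ| = 1, so |φ| = 90° − |δ| = 90° − 11.6° = 78.4° in the southern hemisphere.

|φ| = 78.4°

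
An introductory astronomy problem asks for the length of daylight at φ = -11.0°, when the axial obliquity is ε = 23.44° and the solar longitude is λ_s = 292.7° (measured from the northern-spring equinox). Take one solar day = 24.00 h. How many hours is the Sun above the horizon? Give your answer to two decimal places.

12.59 h

Solar declination: sin δ = sin ε · sin λ_s = sin 23.44° × sin 292.7° = -0.36698, so δ = -21.529°.
cos H₀ = −tan φ · tan δ = −tan(-11.0°) × tan(-21.529°) = -0.0767, so H₀ = 1.6476 rad = 94.40°.
Daylight = 2H₀/(2π) × 24.00 h = (1.6476/π) × 24.00 = 12.59 h.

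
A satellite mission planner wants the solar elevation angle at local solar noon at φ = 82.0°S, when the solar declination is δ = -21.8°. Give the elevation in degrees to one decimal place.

At local noon the hour angle is zero, so the zenith angle equals |φ − δ| = |-82.0° − (-21.800°)| = 60.200°.
Elevation = 90° − 60.200° = 29.8°.

29.8°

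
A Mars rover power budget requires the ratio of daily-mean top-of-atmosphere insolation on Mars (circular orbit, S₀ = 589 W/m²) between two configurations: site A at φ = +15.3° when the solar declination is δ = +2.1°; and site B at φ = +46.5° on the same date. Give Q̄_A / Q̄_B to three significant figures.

Q̄_A / Q̄_B ≈ 1.34

— Configuration A (φ=+15.3°):
cos H₀ = −tan(+15.3°) tan(+2.100°) = -0.0100, H₀ = 1.5808 rad.
Bracket: H₀ sin φ sin δ + cos φ cos δ sin H₀ = 1.5808×0.26387×0.03664 + 0.96456×0.99933×0.99995 = 0.015283 + 0.963866 = 0.979149.
Q̄ = (S₀/π) × [bracket] = (589/π) × 0.979149 = 183.58 W/m².
— Configuration B (φ=+46.5°):
cos H₀ = −tan(+46.5°) tan(+2.100°) = -0.0386, H₀ = 1.6094 rad.
Bracket: H₀ sin φ sin δ + cos φ cos δ sin H₀ = 1.6094×0.72537×0.03664 + 0.68835×0.99933×0.99925 = 0.042774 + 0.687373 = 0.730147.
Q̄ = (S₀/π) × [bracket] = (589/π) × 0.730147 = 136.89 W/m².
Ratio Q̄_A / Q̄_B = 183.58 / 136.89 = 1.341.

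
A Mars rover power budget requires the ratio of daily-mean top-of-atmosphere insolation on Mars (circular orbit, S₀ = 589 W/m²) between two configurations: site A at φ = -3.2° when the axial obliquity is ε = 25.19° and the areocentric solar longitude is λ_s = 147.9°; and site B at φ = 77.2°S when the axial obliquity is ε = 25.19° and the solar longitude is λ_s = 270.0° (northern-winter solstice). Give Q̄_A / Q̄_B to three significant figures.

Q̄_A / Q̄_B ≈ 0.731

— Configuration A (φ=-3.2°):
sin δ = sin 25.19° × sin 147.9° = 0.22617, so δ = +13.072°.
cos H₀ = −tan(-3.2°) tan(+13.072°) = 0.0130, H₀ = 1.5578 rad.
Bracket: H₀ sin φ sin δ + cos φ cos δ sin H₀ = 1.5578×-0.05582×0.22617 + 0.99844×0.97409×0.99992 = -0.019667 + 0.972493 = 0.952826.
Q̄ = (S₀/π) × [bracket] = (589/π) × 0.952826 = 178.64 W/m².
— Configuration B (φ=-77.2°):
Solar declination: sin δ = sin ε · sin λ_s = sin 25.19° × sin 270.0° = -0.42562, so δ = -25.190°.
cos H₀ = −tan(-77.2°) tan(-25.190°) = -2.0703 ≤ −1 ⇒ polar day, H₀ = π.
Bracket: H₀ sin φ sin δ + cos φ cos δ sin H₀ = 3.1416×-0.97515×-0.42562 + 0.22155×0.90490×0.00000 = 1.303900 + 0.000000 = 1.303900.
Q̄ = (S₀/π) × [bracket] = (589/π) × 1.303900 = 244.46 W/m².
Ratio Q̄_A / Q̄_B = 178.64 / 244.46 = 0.7308.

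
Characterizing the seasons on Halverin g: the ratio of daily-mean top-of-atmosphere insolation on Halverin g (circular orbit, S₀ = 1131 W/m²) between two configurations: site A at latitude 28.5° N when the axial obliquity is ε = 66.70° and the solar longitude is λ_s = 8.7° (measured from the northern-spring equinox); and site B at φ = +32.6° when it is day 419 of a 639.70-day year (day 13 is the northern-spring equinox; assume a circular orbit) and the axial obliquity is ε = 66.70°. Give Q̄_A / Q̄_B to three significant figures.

Q̄_A / Q̄_B ≈ 6.70

— Configuration A (φ=+28.5°):
Solar declination: sin δ = sin ε · sin λ_s = sin 66.70° × sin 8.7° = 0.13892, so δ = +7.986°.
cos H₀ = −tan(+28.5°) tan(+7.986°) = -0.0762, H₀ = 1.6470 rad.
Bracket: H₀ sin φ sin δ + cos φ cos δ sin H₀ = 1.6470×0.47716×0.13892 + 0.87882×0.99030×0.99709 = 0.109175 + 0.867763 = 0.976938.
Q̄ = (S₀/π) × [bracket] = (1131/π) × 0.976938 = 351.71 W/m².
— Configuration B (φ=+32.6°):
Solar longitude: λ_s = 360° × (419 − 13)/639.70 = 228.482°.
sin δ = sin 66.70° × sin 228.482° = -0.68769, so δ = -43.447°.
cos H₀ = −tan(+32.6°) tan(-43.447°) = 0.6058, H₀ = 0.9201 rad.
Bracket: H₀ sin φ sin δ + cos φ cos δ sin H₀ = 0.9201×0.53877×-0.68769 + 0.84245×0.72601×0.79564 = -0.340903 + 0.486635 = 0.145732.
Q̄ = (S₀/π) × [bracket] = (1131/π) × 0.145732 = 52.465 W/m².
Ratio Q̄_A / Q̄_B = 351.71 / 52.465 = 6.704.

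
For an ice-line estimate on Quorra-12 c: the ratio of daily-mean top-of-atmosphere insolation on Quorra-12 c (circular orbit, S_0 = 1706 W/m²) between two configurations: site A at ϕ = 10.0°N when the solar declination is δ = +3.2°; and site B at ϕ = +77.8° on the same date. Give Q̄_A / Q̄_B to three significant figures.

Q̄_A / Q̄_B ≈ 3.29

— Configuration A (ϕ=+10.0°):
cos h₀ = −tan(+10.0°) tan(+3.200°) = -0.0099, h₀ = 1.5807 rad.
Bracket: h₀ sin ϕ sin δ + cos ϕ cos δ sin h₀ = 1.5807×0.17365×0.05582 + 0.98481×0.99844×0.99995 = 0.015322 + 0.983225 = 0.998547.
Q̄ = (S_0/π) × [bracket] = (1706/π) × 0.998547 = 542.25 W/m².
— Configuration B (ϕ=+77.8°):
cos h₀ = −tan(+77.8°) tan(+3.200°) = -0.2586, h₀ = 1.8324 rad.
Bracket: h₀ sin ϕ sin δ + cos ϕ cos δ sin h₀ = 1.8324×0.97742×0.05582 + 0.21132×0.99844×0.96599 = 0.099975 + 0.203815 = 0.303790.
Q̄ = (S_0/π) × [bracket] = (1706/π) × 0.303790 = 164.97 W/m².
Ratio Q̄_A / Q̄_B = 542.25 / 164.97 = 3.287.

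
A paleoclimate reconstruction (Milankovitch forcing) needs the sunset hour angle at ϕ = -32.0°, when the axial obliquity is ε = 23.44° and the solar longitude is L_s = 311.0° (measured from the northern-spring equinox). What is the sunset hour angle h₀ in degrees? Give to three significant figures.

h₀ = 101°

Solar declination: sin δ = sin ε · sin L_s = sin 23.44° × sin 311.0° = -0.30021, so δ = -17.471°.
cos h₀ = −tan ϕ · tan δ = −tan(-32.0°) × tan(-17.471°) = -0.1967, so h₀ = 1.7688 rad = 101.34°.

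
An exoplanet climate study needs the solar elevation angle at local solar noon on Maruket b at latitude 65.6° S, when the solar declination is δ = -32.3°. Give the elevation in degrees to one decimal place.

At local noon the hour angle is zero, so the zenith angle equals |φ − δ| = |-65.6° − (-32.300°)| = 33.300°.
Elevation = 90° − 33.300° = 56.7°.

56.7°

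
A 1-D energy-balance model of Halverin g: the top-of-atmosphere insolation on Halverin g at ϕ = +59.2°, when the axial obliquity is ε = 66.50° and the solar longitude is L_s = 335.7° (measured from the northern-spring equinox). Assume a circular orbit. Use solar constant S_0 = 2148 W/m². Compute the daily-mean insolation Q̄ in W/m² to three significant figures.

Solar declination: sin δ = sin ε · sin L_s = sin 66.50° × sin 335.7° = -0.37738, so δ = -22.172°.
cos h₀ = −tan(+59.2°) tan(-22.172°) = 0.6836, h₀ = 0.8181 rad.
Bracket: h₀ sin ϕ sin δ + cos ϕ cos δ sin h₀ = 0.8181×0.85896×-0.37738 + 0.51204×0.92606×0.72984 = -0.265191 + 0.346075 = 0.080884.
Q̄ = (S_0/π) × [bracket] = (2148/π) × 0.080884 = 55.30 W/m².

Q̄ ≈ 55.3 W/m²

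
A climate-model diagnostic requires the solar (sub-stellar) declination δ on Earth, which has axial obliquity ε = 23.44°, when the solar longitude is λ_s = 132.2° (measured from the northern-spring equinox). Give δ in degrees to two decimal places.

δ = +17.14°

sin δ = sin ε · sin λ_s = sin 23.44° × sin 132.2° = 0.294684.
δ = arcsin(0.294684) = +17.14°.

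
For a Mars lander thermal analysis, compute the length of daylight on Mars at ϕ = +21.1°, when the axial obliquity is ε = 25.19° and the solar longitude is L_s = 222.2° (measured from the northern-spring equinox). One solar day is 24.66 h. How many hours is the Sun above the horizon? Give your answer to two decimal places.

11.42 h

Solar declination: sin δ = sin ε · sin L_s = sin 25.19° × sin 222.2° = -0.28590, so δ = -16.613°.
cos h₀ = −tan ϕ · tan δ = −tan(+21.1°) × tan(-16.613°) = 0.1151, so h₀ = 1.4554 rad = 83.39°.
Daylight = 2h₀/(2π) × 24.66 h = (1.4554/π) × 24.66 = 11.42 h.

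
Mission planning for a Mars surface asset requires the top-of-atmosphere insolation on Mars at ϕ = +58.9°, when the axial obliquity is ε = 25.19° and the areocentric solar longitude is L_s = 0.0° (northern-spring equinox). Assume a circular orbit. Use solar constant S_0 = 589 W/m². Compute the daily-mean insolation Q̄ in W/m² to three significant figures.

Q̄ ≈ 96.8 W/m²

sin δ = sin 25.19° × sin 0.0° = 0.00000, so δ = +0.000°.
cos h₀ = −tan(+58.9°) tan(+0.000°) = -0.0000, h₀ = 1.5708 rad.
Bracket: h₀ sin ϕ sin δ + cos ϕ cos δ sin h₀ = 1.5708×0.85627×0.00000 + 0.51653×1.00000×1.00000 = 0.000000 + 0.516530 = 0.516530.
Q̄ = (S_0/π) × [bracket] = (589/π) × 0.516530 = 96.84 W/m².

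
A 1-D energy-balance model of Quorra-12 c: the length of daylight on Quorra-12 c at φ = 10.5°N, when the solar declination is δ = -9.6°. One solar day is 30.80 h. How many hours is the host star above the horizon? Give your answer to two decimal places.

15.09 h

cos H₀ = −tan φ · tan δ = −tan(+10.5°) × tan(-9.600°) = 0.0313, so H₀ = 1.5394 rad = 88.20°.
Daylight = 2H₀/(2π) × 30.80 h = (1.5394/π) × 30.80 = 15.09 h.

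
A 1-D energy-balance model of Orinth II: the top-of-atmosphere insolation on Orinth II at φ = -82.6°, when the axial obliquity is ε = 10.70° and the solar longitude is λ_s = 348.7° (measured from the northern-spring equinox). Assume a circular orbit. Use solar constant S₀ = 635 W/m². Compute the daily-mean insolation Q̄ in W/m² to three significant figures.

Solar declination: sin δ = sin ε · sin λ_s = sin 10.70° × sin 348.7° = -0.03638, so δ = -2.085°.
cos H₀ = −tan(-82.6°) tan(-2.085°) = -0.2803, H₀ = 1.8549 rad.
Bracket: H₀ sin φ sin δ + cos φ cos δ sin H₀ = 1.8549×-0.99167×-0.03638 + 0.12880×0.99934×0.95991 = 0.066919 + 0.123555 = 0.190474.
Q̄ = (S₀/π) × [bracket] = (635/π) × 0.190474 = 38.50 W/m².

Q̄ ≈ 38.5 W/m²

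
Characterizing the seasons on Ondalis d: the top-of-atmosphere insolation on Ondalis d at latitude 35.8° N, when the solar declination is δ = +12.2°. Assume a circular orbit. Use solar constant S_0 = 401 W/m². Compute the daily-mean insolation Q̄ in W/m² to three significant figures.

cos h₀ = −tan(+35.8°) tan(+12.200°) = -0.1559, h₀ = 1.7274 rad.
Bracket: h₀ sin ϕ sin δ + cos ϕ cos δ sin h₀ = 1.7274×0.58496×0.21132 + 0.81106×0.97742×0.98777 = 0.213530 + 0.783051 = 0.996581.
Q̄ = (S_0/π) × [bracket] = (401/π) × 0.996581 = 127.2 W/m².

Q̄ ≈ 127 W/m²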